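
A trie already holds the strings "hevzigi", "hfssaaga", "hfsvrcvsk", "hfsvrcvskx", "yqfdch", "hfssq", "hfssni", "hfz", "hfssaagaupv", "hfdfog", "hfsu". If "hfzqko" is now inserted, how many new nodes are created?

Walking "hfzqko" from the root, the first 3 characters ("hfz") follow existing edges; "q" is the first miss.
So 6 − 3 = 3 new nodes.

3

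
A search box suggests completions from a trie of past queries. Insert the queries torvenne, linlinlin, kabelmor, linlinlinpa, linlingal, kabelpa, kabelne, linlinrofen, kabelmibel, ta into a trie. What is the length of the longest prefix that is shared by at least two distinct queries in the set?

Equivalently: take the maximum, over all pairs, of their longest common prefix length.
e.g. "linlinlin" and "linlinlinpa" share the prefix "linlinlin" of length 9; no pair shares a longer one.
Longest shared-prefix length: 9

9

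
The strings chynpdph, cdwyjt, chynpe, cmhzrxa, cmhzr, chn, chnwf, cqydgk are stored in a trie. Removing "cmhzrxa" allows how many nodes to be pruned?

2

A node on "cmhzrxa"'s path can go only if nothing else ends at it or branches off below it.
The suffix "xa" (2 nodes) is used only by "cmhzrxa"; "cmhzr" is itself a stored word, so pruning stops there.
Nodes removed: 2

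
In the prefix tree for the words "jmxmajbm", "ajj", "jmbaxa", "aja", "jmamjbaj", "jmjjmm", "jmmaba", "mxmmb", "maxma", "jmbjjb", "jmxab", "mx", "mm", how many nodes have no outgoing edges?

12

A leaf is a node with no children — equivalently, the end of a word that is not a proper prefix of any other stored word.
Those words: "aja", "ajj", "jmamjbaj", "jmbaxa", "jmbjjb", "jmjjmm", "jmmaba", "jmxab", "jmxmajbm", "maxma", "mm", "mxmmb"
Leaf count: 12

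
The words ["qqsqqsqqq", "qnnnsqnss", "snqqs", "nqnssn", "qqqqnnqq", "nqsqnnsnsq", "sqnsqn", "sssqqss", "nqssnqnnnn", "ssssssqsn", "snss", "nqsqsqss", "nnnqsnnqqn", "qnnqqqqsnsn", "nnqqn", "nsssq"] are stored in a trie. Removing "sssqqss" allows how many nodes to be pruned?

After clearing the end-marker at "sssqqss", prune upward until reaching a node still needed by another word.
The suffix "qqss" (4 nodes) is used only by "sssqqss"; the node for "sss" still has the child "s", so pruning stops there.
Nodes removed: 4

4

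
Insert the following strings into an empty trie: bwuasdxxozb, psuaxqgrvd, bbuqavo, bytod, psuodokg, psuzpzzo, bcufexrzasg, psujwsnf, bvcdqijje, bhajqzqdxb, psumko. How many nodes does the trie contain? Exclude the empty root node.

For each word, the new-node count is its length minus the longest prefix already in the trie:
  "bwuasdxxozb" → 11 new (b, w, u, a, s, d, x, x, o, z, b)
  "psuaxqgrvd" → 10 new (p, s, u, a, x, q, g, r, v, d)
  "bbuqavo" → prefix "b" already present; 6 new (b, u, q, a, v, o)
  "bytod" → prefix "b" already present; 4 new (y, t, o, d)
  "psuodokg" → prefix "psu" already present; 5 new (o, d, o, k, g)
  "psuzpzzo" → prefix "psu" already present; 5 new (z, p, z, z, o)
  "bcufexrzasg" → prefix "b" already present; 10 new (c, u, f, e, x, r, z, a, s, g)
  "psujwsnf" → prefix "psu" already present; 5 new (j, w, s, n, f)
  "bvcdqijje" → prefix "b" already present; 8 new (v, c, d, q, i, j, j, e)
  "bhajqzqdxb" → prefix "b" already present; 9 new (h, a, j, q, z, q, d, x, b)
  "psumko" → prefix "psu" already present; 3 new (m, k, o)
Total nodes = 11 + 10 + 6 + 4 + 5 + 5 + 10 + 5 + 8 + 9 + 3 = 76

76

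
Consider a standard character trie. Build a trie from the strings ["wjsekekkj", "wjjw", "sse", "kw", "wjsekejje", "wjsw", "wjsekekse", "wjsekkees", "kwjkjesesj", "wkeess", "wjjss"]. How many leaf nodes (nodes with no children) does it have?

10

Leaves are exactly the stored words that no other stored word extends.
Those words: "kwjkjesesj", "sse", "wjjss", "wjjw", "wjsekejje", "wjsekekkj", "wjsekekse", "wjsekkees", "wjsw", "wkeess"
Leaf count: 10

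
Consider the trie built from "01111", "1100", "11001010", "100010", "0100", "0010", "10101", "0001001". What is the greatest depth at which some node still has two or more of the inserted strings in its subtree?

Look for the deepest trie node that still has at least two words in its subtree.
"1100" and "11001010" agree on "1100" (4 characters) before diverging; nothing deeper is shared.
Longest shared-prefix length: 4

4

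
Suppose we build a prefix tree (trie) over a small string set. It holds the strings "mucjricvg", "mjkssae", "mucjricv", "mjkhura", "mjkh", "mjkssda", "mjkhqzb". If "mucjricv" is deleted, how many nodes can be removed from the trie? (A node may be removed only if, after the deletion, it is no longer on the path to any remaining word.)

After clearing the end-marker at "mucjricv", prune upward until reaching a node still needed by another word.
Every node on "mucjricv" is still needed (e.g. by "mucjricvg"), so nothing is freed.
Nodes removed: 0

0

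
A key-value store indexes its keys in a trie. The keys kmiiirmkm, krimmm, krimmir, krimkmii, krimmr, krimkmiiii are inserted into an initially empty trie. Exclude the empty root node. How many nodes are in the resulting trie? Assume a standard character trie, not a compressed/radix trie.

For each word, the new-node count is its length minus the longest prefix already in the trie:
  "kmiiirmkm" → 9 new (k, m, i, i, i, r, m, k, m)
  "krimmm" → prefix "k" already present; 5 new (r, i, m, m, m)
  "krimmir" → prefix "krimm" already present; 2 new (i, r)
  "krimkmii" → prefix "krim" already present; 4 new (k, m, i, i)
  "krimmr" → prefix "krimm" already present; 1 new (r)
  "krimkmiiii" → prefix "krimkmii" already present; 2 new (i, i)
Total nodes = 9 + 5 + 2 + 4 + 1 + 2 = 23

23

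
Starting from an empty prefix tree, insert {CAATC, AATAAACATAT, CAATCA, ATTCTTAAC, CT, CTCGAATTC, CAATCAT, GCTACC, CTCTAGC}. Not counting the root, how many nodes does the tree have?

44

Trace insertions, counting only characters that open a new branch:
  "CAATC" → 5 new (C, A, A, T, C)
  "AATAAACATAT" → 11 new (A, A, T, A, A, A, C, A, T, A, T)
  "CAATCA" → prefix "CAATC" already present; 1 new (A)
  "ATTCTTAAC" → prefix "A" already present; 8 new (T, T, C, T, T, A, A, C)
  "CT" → prefix "C" already present; 1 new (T)
  "CTCGAATTC" → prefix "CT" already present; 7 new (C, G, A, A, T, T, C)
  "CAATCAT" → prefix "CAATCA" already present; 1 new (T)
  "GCTACC" → 6 new (G, C, T, A, C, C)
  "CTCTAGC" → prefix "CTC" already present; 4 new (T, A, G, C)
Total nodes = 5 + 11 + 1 + 8 + 1 + 7 + 1 + 6 + 4 = 44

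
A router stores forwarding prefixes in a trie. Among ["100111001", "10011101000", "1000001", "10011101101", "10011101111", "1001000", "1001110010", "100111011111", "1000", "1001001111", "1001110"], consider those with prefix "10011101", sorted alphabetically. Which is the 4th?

Words with prefix "10011101", in lexicographic order: "10011101000", "10011101101", "10011101111", "100111011111"
Position 4: 100111011111

100111011111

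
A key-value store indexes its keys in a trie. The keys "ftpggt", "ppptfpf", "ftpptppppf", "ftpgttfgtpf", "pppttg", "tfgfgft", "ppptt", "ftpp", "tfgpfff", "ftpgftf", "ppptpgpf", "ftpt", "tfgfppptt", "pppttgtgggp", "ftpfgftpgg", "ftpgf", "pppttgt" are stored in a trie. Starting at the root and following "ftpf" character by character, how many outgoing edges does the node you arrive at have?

1

Follow the path "ftpf" to its node, then look at its outgoing edges.
Characters that immediately follow "ftpf" among the stored strings: {g}.
That node has 1 child edge.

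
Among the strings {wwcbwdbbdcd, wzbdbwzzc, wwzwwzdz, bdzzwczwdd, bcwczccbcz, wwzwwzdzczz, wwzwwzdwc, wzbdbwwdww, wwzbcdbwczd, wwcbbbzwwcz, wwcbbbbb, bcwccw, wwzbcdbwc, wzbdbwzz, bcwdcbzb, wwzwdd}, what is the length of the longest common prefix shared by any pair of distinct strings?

Look for the deepest trie node that still has at least two words in its subtree.
"wwzbcdbwc" and "wwzbcdbwczd" agree on "wwzbcdbwc" (9 characters) before diverging; nothing deeper is shared.
Longest shared-prefix length: 9

9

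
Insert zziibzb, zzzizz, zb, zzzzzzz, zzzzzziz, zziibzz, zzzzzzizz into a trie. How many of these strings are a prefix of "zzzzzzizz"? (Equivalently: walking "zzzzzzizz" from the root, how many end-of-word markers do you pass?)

2

Traverse "zzzzzzizz" character by character; count nodes along the way that are marked as word ends.
Prefixes of the query that are stored words: "zzzzzziz", "zzzzzzizz"
Count: 2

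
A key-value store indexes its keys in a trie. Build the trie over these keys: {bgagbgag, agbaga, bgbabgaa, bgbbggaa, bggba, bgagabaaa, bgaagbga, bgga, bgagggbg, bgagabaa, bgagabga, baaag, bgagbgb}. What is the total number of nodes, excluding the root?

Insert word by word; a character creates a node only if that edge doesn't already exist:
  "bgagbgag" → 8 new (b, g, a, g, b, g, a, g)
  "agbaga" → 6 new (a, g, b, a, g, a)
  "bgbabgaa" → prefix "bg" already present; 6 new (b, a, b, g, a, a)
  "bgbbggaa" → prefix "bgb" already present; 5 new (b, g, g, a, a)
  "bggba" → prefix "bg" already present; 3 new (g, b, a)
  "bgagabaaa" → prefix "bgag" already present; 5 new (a, b, a, a, a)
  "bgaagbga" → prefix "bga" already present; 5 new (a, g, b, g, a)
  "bgga" → prefix "bgg" already present; 1 new (a)
  "bgagggbg" → prefix "bgag" already present; 4 new (g, g, b, g)
  "bgagabaa" → prefix "bgagabaa" already present; 0 new (none)
  "bgagabga" → prefix "bgagab" already present; 2 new (g, a)
  "baaag" → prefix "b" already present; 4 new (a, a, a, g)
  "bgagbgb" → prefix "bgagbg" already present; 1 new (b)
Total nodes = 8 + 6 + 6 + 5 + 3 + 5 + 5 + 1 + 4 + 0 + 2 + 4 + 1 = 50

50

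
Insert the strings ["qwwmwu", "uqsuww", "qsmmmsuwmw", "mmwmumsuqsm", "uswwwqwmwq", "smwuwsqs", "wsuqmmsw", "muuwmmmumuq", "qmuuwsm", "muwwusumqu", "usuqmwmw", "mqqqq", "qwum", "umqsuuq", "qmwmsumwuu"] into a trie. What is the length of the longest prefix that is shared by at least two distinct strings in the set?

The deepest shared node is where two words last agree before diverging.
e.g. "muuwmmmumuq" and "muwwusumqu" share the prefix "mu" of length 2; no pair shares a longer one.
Longest shared-prefix length: 2

2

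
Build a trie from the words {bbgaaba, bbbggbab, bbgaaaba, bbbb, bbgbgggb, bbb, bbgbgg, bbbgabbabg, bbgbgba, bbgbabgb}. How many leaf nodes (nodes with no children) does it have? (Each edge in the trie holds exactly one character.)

8

A leaf is a node with no children — equivalently, the end of a word that is not a proper prefix of any other stored word.
Those words: "bbbb", "bbbgabbabg", "bbbggbab", "bbgaaaba", "bbgaaba", "bbgbabgb", "bbgbgba", "bbgbgggb"
Leaf count: 8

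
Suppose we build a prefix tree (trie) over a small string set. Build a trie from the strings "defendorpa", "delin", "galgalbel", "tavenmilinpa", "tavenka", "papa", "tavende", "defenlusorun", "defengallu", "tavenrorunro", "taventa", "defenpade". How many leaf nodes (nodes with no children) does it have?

12

Leaves are exactly the stored words that no other stored word extends.
Those words: "defendorpa", "defengallu", "defenlusorun", "defenpade", "delin", "galgalbel", "papa", "tavende", "tavenka", "tavenmilinpa", "tavenrorunro", "taventa"
Leaf count: 12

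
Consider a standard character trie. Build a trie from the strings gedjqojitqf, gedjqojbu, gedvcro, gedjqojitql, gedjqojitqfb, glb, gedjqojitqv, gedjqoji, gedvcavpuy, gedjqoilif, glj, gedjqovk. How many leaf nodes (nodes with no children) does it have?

10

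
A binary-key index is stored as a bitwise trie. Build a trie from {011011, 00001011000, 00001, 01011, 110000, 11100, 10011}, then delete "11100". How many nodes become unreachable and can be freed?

A node on "11100"'s path can go only if nothing else ends at it or branches off below it.
The suffix "100" (3 nodes) is used only by "11100"; the node for "11" still has the child "0", so pruning stops there.
Nodes removed: 3

3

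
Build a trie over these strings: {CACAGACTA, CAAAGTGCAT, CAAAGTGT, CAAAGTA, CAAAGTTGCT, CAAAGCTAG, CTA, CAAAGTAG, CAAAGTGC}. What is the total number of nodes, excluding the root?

30

Insert word by word; a character creates a node only if that edge doesn't already exist:
  "CACAGACTA" → 9 new (C, A, C, A, G, A, C, T, A)
  "CAAAGTGCAT" → prefix "CA" already present; 8 new (A, A, G, T, G, C, A, T)
  "CAAAGTGT" → prefix "CAAAGTG" already present; 1 new (T)
  "CAAAGTA" → prefix "CAAAGT" already present; 1 new (A)
  "CAAAGTTGCT" → prefix "CAAAGT" already present; 4 new (T, G, C, T)
  "CAAAGCTAG" → prefix "CAAAG" already present; 4 new (C, T, A, G)
  "CTA" → prefix "C" already present; 2 new (T, A)
  "CAAAGTAG" → prefix "CAAAGTA" already present; 1 new (G)
  "CAAAGTGC" → prefix "CAAAGTGC" already present; 0 new (none)
Total nodes = 9 + 8 + 1 + 1 + 4 + 4 + 2 + 1 + 0 = 30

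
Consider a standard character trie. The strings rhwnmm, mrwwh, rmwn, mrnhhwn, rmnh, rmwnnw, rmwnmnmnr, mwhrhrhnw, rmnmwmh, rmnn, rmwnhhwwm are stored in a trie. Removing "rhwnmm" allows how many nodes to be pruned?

5

After clearing the end-marker at "rhwnmm", prune upward until reaching a node still needed by another word.
The suffix "hwnmm" (5 nodes) is used only by "rhwnmm"; the node for "r" still has the child "m", so pruning stops there.
Nodes removed: 5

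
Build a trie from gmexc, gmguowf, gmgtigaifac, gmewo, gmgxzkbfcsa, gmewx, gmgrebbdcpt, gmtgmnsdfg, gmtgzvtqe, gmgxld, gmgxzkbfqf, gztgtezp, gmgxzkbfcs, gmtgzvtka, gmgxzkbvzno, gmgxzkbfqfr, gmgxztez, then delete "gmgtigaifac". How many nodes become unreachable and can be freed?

8

A node on "gmgtigaifac"'s path can go only if nothing else ends at it or branches off below it.
The suffix "tigaifac" (8 nodes) is used only by "gmgtigaifac"; the node for "gmg" still has the child "u", so pruning stops there.
Nodes removed: 8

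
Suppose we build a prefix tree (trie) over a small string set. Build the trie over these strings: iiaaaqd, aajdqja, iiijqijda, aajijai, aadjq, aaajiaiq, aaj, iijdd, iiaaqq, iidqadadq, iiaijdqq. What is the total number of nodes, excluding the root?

51

Trace insertions, counting only characters that open a new branch:
  "iiaaaqd" → 7 new (i, i, a, a, a, q, d)
  "aajdqja" → 7 new (a, a, j, d, q, j, a)
  "iiijqijda" → prefix "ii" already present; 7 new (i, j, q, i, j, d, a)
  "aajijai" → prefix "aaj" already present; 4 new (i, j, a, i)
  "aadjq" → prefix "aa" already present; 3 new (d, j, q)
  "aaajiaiq" → prefix "aa" already present; 6 new (a, j, i, a, i, q)
  "aaj" → prefix "aaj" already present; 0 new (none)
  "iijdd" → prefix "ii" already present; 3 new (j, d, d)
  "iiaaqq" → prefix "iiaa" already present; 2 new (q, q)
  "iidqadadq" → prefix "ii" already present; 7 new (d, q, a, d, a, d, q)
  "iiaijdqq" → prefix "iia" already present; 5 new (i, j, d, q, q)
Total nodes = 7 + 7 + 7 + 4 + 3 + 6 + 0 + 3 + 2 + 7 + 5 = 51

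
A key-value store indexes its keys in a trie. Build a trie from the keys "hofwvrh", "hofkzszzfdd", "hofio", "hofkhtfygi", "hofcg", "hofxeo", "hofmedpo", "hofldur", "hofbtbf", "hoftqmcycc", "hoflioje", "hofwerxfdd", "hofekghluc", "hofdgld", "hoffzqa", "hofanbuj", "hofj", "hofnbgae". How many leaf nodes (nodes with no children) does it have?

18

Leaves are exactly the stored words that no other stored word extends.
Those words: "hofanbuj", "hofbtbf", "hofcg", "hofdgld", "hofekghluc", "hoffzqa", "hofio", "hofj", "hofkhtfygi", "hofkzszzfdd", "hofldur", "hoflioje", "hofmedpo", "hofnbgae", "hoftqmcycc", "hofwerxfdd", "hofwvrh", "hofxeo"
Leaf count: 18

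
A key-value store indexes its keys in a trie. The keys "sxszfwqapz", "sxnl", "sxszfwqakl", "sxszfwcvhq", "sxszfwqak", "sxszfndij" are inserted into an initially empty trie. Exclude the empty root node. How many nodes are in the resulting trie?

Trace insertions, counting only characters that open a new branch:
  "sxszfwqapz" → 10 new (s, x, s, z, f, w, q, a, p, z)
  "sxnl" → prefix "sx" already present; 2 new (n, l)
  "sxszfwqakl" → prefix "sxszfwqa" already present; 2 new (k, l)
  "sxszfwcvhq" → prefix "sxszfw" already present; 4 new (c, v, h, q)
  "sxszfwqak" → prefix "sxszfwqak" already present; 0 new (none)
  "sxszfndij" → prefix "sxszf" already present; 4 new (n, d, i, j)
Total nodes = 10 + 2 + 2 + 4 + 0 + 4 = 22

22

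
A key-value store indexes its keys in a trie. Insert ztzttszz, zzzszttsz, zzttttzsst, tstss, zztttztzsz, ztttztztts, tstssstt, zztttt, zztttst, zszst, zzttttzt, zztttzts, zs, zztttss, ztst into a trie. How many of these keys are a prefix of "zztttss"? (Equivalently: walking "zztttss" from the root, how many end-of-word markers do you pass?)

Traverse "zztttss" character by character; count nodes along the way that are marked as word ends.
Prefixes of the query that are stored words: "zztttss"
Count: 1

1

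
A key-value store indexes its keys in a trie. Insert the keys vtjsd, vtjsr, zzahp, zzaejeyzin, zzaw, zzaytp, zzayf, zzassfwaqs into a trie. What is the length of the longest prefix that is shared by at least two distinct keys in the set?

The deepest shared node is where two words last agree before diverging.
e.g. "vtjsd" and "vtjsr" share the prefix "vtjs" of length 4; no pair shares a longer one.
Longest shared-prefix length: 4

4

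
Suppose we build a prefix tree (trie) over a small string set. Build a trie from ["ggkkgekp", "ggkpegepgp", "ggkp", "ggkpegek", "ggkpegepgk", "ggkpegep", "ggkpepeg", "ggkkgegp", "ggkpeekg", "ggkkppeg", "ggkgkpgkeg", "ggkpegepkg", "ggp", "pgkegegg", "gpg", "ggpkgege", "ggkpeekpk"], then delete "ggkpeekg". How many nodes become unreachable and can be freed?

1

Walk "ggkpeekg" from the leaf back toward the root, removing each node that no remaining word uses.
The suffix "g" (1 node) is used only by "ggkpeekg"; the node for "ggkpeek" still has the child "p", so pruning stops there.
Nodes removed: 1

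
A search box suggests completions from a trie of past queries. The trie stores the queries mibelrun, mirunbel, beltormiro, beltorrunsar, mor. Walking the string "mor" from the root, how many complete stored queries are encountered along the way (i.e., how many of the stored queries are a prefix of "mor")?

Traverse "mor" character by character; count nodes along the way that are marked as word ends.
Prefixes of the query that are stored words: "mor"
Count: 1

1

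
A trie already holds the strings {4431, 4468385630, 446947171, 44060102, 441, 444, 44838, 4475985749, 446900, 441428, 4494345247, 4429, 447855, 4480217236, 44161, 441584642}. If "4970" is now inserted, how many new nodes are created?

3

The longest prefix of "4970" already in the trie is "4" (length 1).
So 4 − 1 = 3 new nodes.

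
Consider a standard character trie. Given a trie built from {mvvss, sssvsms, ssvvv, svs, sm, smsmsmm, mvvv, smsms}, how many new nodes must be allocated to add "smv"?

The longest prefix of "smv" already in the trie is "sm" (length 2).
New nodes needed: |"smv"| − 2 = 3 − 2 = 1.

1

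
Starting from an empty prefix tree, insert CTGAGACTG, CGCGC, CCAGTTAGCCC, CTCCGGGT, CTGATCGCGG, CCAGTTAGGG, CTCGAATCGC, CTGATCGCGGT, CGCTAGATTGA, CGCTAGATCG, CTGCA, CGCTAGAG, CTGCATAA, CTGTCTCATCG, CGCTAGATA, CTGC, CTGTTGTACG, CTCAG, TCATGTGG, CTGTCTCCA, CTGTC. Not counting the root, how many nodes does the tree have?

88

Count nodes per top-level branch (shared prefixes stored once):
  'C'-branch (CCAGTTAGCCC, CCAGTTAGGG, CGCGC, CGCTAGAG, CGCTAGATA, CGCTAGATCG, CGCTAGATTGA, CTCAG, CTCCGGGT, CTCGAATCGC, CTGAGACTG, CTGATCGCGG, CTGATCGCGGT, CTGC, CTGCA, CTGCATAA, CTGTC, CTGTCTCATCG, CTGTCTCCA, CTGTTGTACG): 80 nodes
  'T'-branch (TCATGTGG): 8 nodes
Sum: 88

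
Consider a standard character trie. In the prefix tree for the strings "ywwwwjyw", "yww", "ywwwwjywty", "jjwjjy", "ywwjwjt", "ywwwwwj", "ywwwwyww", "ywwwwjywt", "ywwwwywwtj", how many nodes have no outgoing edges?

A leaf is a node with no children — equivalently, the end of a word that is not a proper prefix of any other stored word.
Those words: "jjwjjy", "ywwjwjt", "ywwwwjywty", "ywwwwwj", "ywwwwywwtj"
Leaf count: 5

5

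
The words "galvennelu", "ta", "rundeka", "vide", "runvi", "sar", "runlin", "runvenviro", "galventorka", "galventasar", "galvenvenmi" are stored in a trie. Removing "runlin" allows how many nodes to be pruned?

After clearing the end-marker at "runlin", prune upward until reaching a node still needed by another word.
The suffix "lin" (3 nodes) is used only by "runlin"; the node for "run" still has the child "d", so pruning stops there.
Nodes removed: 3

3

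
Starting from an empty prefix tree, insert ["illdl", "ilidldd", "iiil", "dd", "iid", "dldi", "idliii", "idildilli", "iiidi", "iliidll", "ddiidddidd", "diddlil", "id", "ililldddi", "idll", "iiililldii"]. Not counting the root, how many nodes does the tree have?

Trace insertions, counting only characters that open a new branch:
  "illdl" → 5 new (i, l, l, d, l)
  "ilidldd" → prefix "il" already present; 5 new (i, d, l, d, d)
  "iiil" → prefix "i" already present; 3 new (i, i, l)
  "dd" → 2 new (d, d)
  "iid" → prefix "ii" already present; 1 new (d)
  "dldi" → prefix "d" already present; 3 new (l, d, i)
  "idliii" → prefix "i" already present; 5 new (d, l, i, i, i)
  "idildilli" → prefix "id" already present; 7 new (i, l, d, i, l, l, i)
  "iiidi" → prefix "iii" already present; 2 new (d, i)
  "iliidll" → prefix "ili" already present; 4 new (i, d, l, l)
  "ddiidddidd" → prefix "dd" already present; 8 new (i, i, d, d, d, i, d, d)
  "diddlil" → prefix "d" already present; 6 new (i, d, d, l, i, l)
  "id" → prefix "id" already present; 0 new (none)
  "ililldddi" → prefix "ili" already present; 6 new (l, l, d, d, d, i)
  "idll" → prefix "idl" already present; 1 new (l)
  "iiililldii" → prefix "iiil" already present; 6 new (i, l, l, d, i, i)
Total nodes = 5 + 5 + 3 + 2 + 1 + 3 + 5 + 7 + 2 + 4 + 8 + 6 + 0 + 6 + 1 + 6 = 64

64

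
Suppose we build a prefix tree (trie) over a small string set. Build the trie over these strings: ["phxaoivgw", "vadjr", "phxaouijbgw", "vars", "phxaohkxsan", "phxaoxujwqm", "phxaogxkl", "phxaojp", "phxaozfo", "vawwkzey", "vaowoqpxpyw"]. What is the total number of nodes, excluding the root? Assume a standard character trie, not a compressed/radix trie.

58

Insert word by word; a character creates a node only if that edge doesn't already exist:
  "phxaoivgw" → 9 new (p, h, x, a, o, i, v, g, w)
  "vadjr" → 5 new (v, a, d, j, r)
  "phxaouijbgw" → prefix "phxao" already present; 6 new (u, i, j, b, g, w)
  "vars" → prefix "va" already present; 2 new (r, s)
  "phxaohkxsan" → prefix "phxao" already present; 6 new (h, k, x, s, a, n)
  "phxaoxujwqm" → prefix "phxao" already present; 6 new (x, u, j, w, q, m)
  "phxaogxkl" → prefix "phxao" already present; 4 new (g, x, k, l)
  "phxaojp" → prefix "phxao" already present; 2 new (j, p)
  "phxaozfo" → prefix "phxao" already present; 3 new (z, f, o)
  "vawwkzey" → prefix "va" already present; 6 new (w, w, k, z, e, y)
  "vaowoqpxpyw" → prefix "va" already present; 9 new (o, w, o, q, p, x, p, y, w)
Total nodes = 9 + 5 + 6 + 2 + 6 + 6 + 4 + 2 + 3 + 6 + 9 = 58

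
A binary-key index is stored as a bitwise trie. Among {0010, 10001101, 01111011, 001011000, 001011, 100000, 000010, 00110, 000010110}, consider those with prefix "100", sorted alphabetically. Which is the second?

10001101

DFS of the "100" subtree visits, in order: "100000", "10001101"
The 2nd is 10001101.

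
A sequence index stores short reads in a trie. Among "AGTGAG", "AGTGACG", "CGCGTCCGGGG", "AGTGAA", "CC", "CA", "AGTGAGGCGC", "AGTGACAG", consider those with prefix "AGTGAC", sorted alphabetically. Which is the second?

Filter for "AGTGAC…" and sort: "AGTGACAG", "AGTGACG"
Position 2: AGTGACG

AGTGACG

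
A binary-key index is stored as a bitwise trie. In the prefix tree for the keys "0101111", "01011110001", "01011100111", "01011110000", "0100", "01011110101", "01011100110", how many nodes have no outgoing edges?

Leaves are exactly the stored words that no other stored word extends.
Those words: "0100", "01011100110", "01011100111", "01011110000", "01011110001", "01011110101"
Leaf count: 6

6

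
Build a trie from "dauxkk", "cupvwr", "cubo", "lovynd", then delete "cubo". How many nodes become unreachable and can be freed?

2

A node on "cubo"'s path can go only if nothing else ends at it or branches off below it.
The suffix "bo" (2 nodes) is used only by "cubo"; the node for "cu" still has the child "p", so pruning stops there.
Nodes removed: 2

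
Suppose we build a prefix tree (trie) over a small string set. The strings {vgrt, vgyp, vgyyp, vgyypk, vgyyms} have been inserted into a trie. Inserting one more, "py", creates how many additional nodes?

"py" shares no prefix with any stored word, so all 2 characters open new nodes.
2 − 0 = 2 new nodes.

2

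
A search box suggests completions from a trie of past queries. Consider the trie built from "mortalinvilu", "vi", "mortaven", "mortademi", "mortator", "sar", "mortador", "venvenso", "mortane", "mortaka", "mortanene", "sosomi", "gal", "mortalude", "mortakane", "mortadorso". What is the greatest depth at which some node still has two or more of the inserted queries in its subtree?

Equivalently: take the maximum, over all pairs, of their longest common prefix length.
e.g. "mortador" and "mortadorso" share the prefix "mortador" of length 8; no pair shares a longer one.
Longest shared-prefix length: 8

8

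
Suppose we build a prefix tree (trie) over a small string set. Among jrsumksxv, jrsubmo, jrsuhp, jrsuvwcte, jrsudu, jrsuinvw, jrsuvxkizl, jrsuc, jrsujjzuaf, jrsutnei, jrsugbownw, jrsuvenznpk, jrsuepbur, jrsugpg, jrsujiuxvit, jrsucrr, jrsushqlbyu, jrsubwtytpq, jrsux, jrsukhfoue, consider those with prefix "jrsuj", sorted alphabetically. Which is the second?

DFS of the "jrsuj" subtree visits, in order: "jrsujiuxvit", "jrsujjzuaf"
The 2nd is jrsujjzuaf.

jrsujjzuaf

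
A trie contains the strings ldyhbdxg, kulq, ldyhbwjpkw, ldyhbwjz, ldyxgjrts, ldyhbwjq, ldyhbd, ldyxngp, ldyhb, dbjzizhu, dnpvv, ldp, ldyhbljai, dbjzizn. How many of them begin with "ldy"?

Traverse to the node for "ldy", then collect every word in that subtree.
Words under "ldy": ldyhb, ldyhbd, ldyhbdxg, ldyhbljai, ldyhbwjpkw, ldyhbwjq, ldyhbwjz, ldyxgjrts, ldyxngp
Count: 9

9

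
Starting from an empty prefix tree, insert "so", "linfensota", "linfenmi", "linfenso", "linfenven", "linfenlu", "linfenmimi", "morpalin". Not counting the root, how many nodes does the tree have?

Trie structure (* marks end of a word):
(root)
├─ l
│  └─ i
│     └─ n
│        └─ f
│           └─ e
│              └─ n
│                 ├─ l
│                 │  └─ u *
│                 ├─ m
│                 │  └─ i *
│                 │     └─ m
│                 │        └─ i *
│                 ├─ s
│                 │  └─ o *
│                 │     └─ t
│                 │        └─ a *
│                 └─ v
│                    └─ e
│                       └─ n *
├─ m
│  └─ o
│     └─ r
│        └─ p
│           └─ a
│              └─ l
│                 └─ i
│                    └─ n *
└─ s
   └─ o *
Counting every labelled node above: 29.

29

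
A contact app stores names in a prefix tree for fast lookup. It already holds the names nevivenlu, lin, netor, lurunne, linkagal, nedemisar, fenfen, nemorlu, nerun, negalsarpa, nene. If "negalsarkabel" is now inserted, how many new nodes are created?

Walking "negalsarkabel" from the root, the first 8 characters ("negalsar") follow existing edges; "k" is the first miss.
New nodes needed: |"negalsarkabel"| − 8 = 13 − 8 = 5.

5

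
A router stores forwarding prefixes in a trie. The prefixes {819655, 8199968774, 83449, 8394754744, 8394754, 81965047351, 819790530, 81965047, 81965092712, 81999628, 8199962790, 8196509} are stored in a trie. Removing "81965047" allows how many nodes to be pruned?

0

After clearing the end-marker at "81965047", prune upward until reaching a node still needed by another word.
Every node on "81965047" is still needed (e.g. by "81965047351"), so nothing is freed.
Nodes removed: 0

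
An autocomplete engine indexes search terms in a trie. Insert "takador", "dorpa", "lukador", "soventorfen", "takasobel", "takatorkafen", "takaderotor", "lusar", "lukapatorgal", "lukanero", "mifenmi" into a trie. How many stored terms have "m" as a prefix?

Filter for entries beginning with "m":
Matches: "mifenmi"
Count: 1

1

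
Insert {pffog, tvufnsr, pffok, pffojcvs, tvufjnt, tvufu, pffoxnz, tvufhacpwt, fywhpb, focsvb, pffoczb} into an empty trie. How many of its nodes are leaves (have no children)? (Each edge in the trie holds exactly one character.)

11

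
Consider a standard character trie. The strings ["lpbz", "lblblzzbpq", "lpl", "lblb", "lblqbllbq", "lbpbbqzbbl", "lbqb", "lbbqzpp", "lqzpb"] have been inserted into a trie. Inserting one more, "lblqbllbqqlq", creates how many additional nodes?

3

The longest prefix of "lblqbllbqqlq" already in the trie is "lblqbllbq" (length 9).
Each of the 3 remaining characters creates one node.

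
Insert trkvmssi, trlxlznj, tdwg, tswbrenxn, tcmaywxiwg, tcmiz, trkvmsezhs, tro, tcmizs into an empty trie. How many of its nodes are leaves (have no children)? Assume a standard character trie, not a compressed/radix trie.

8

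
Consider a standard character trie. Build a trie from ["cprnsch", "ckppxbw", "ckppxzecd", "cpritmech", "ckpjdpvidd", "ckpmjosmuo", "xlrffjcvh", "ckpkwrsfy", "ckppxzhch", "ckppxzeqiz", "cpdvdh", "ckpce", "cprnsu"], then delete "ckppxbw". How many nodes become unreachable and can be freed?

2

A node on "ckppxbw"'s path can go only if nothing else ends at it or branches off below it.
The suffix "bw" (2 nodes) is used only by "ckppxbw"; the node for "ckppx" still has the child "z", so pruning stops there.
Nodes removed: 2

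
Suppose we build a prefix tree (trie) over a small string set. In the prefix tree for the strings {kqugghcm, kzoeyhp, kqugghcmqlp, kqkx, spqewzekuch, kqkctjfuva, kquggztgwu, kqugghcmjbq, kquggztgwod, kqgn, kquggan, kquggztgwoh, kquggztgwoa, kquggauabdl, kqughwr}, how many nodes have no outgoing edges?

14

A leaf is a node with no children — equivalently, the end of a word that is not a proper prefix of any other stored word.
Those words: "kqgn", "kqkctjfuva", "kqkx", "kquggan", "kquggauabdl", "kqugghcmjbq", "kqugghcmqlp", "kquggztgwoa", "kquggztgwod", "kquggztgwoh", "kquggztgwu", "kqughwr", "kzoeyhp", "spqewzekuch"
Leaf count: 14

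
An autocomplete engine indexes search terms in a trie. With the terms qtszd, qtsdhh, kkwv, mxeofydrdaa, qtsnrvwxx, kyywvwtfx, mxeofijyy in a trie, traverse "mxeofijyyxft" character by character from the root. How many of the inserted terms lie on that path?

Walk "mxeofijyyxft" from the root; an end-of-word marker is hit whenever a stored word is a prefix of "mxeofijyyxft".
Prefixes of the query that are stored words: "mxeofijyy"
Count: 1

1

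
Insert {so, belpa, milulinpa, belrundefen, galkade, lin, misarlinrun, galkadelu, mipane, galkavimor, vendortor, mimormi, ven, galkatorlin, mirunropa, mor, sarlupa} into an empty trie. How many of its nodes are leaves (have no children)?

15

Leaves are exactly the stored words that no other stored word extends.
Those words: "belpa", "belrundefen", "galkadelu", "galkatorlin", "galkavimor", "lin", "milulinpa", "mimormi", "mipane", "mirunropa", "misarlinrun", "mor", "sarlupa", "so", "vendortor"
Leaf count: 15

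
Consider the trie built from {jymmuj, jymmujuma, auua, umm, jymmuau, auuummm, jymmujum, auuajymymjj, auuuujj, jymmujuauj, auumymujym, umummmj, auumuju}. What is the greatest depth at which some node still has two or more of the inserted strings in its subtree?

8

Equivalently: take the maximum, over all pairs, of their longest common prefix length.
e.g. "jymmujum" and "jymmujuma" share the prefix "jymmujum" of length 8; no pair shares a longer one.
Longest shared-prefix length: 8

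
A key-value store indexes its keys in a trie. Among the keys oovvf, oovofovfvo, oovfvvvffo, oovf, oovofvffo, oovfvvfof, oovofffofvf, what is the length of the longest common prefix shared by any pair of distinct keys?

Look for the deepest trie node that still has at least two words in its subtree.
"oovfvvfof" and "oovfvvvffo" agree on "oovfvv" (6 characters) before diverging; nothing deeper is shared.
Longest shared-prefix length: 6

6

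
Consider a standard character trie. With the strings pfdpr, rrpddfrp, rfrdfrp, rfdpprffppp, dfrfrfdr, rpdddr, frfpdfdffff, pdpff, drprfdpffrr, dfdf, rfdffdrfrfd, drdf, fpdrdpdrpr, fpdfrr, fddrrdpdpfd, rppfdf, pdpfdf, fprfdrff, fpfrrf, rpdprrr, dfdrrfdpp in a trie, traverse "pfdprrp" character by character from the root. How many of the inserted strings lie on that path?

Traverse "pfdprrp" character by character; count nodes along the way that are marked as word ends.
Prefixes of the query that are stored words: "pfdpr"
Count: 1

1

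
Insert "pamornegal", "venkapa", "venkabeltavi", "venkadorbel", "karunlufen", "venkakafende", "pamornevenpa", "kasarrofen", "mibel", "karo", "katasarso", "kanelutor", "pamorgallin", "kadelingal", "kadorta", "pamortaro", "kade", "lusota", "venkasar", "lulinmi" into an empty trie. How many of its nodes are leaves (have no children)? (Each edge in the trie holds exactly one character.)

A leaf is a node with no children — equivalently, the end of a word that is not a proper prefix of any other stored word.
Those words: "kadelingal", "kadorta", "kanelutor", "karo", "karunlufen", "kasarrofen", "katasarso", "lulinmi", "lusota", "mibel", "pamorgallin", "pamornegal", "pamornevenpa", "pamortaro", "venkabeltavi", "venkadorbel", "venkakafende", "venkapa", "venkasar"
Leaf count: 19

19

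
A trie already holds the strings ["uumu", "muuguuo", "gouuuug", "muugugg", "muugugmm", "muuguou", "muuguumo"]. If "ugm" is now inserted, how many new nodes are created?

The longest prefix of "ugm" already in the trie is "u" (length 1).
Each of the 2 remaining characters creates one node.

2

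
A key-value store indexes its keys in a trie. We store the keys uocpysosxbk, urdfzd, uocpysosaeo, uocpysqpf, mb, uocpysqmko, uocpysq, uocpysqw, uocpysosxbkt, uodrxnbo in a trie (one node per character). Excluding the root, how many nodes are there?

Count nodes per top-level branch (shared prefixes stored once):
  'm'-branch (mb): 2 nodes
  'u'-branch (uocpysosaeo, uocpysosxbk, uocpysosxbkt, uocpysq, uocpysqmko, uocpysqpf, uocpysqw, uodrxnbo, urdfzd): 33 nodes
Sum: 35

35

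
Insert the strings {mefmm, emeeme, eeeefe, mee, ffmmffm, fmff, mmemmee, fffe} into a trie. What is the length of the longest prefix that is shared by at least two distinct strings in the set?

2

The deepest shared node is where two words last agree before diverging.
e.g. "fffe" and "ffmmffm" share the prefix "ff" of length 2; no pair shares a longer one.
Longest shared-prefix length: 2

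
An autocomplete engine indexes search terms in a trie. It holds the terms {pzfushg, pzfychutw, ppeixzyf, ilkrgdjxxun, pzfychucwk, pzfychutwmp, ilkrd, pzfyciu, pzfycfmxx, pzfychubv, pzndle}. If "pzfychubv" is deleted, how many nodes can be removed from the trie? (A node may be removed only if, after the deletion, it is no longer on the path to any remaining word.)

2

Walk "pzfychubv" from the leaf back toward the root, removing each node that no remaining word uses.
The suffix "bv" (2 nodes) is used only by "pzfychubv"; the node for "pzfychu" still has the child "t", so pruning stops there.
Nodes removed: 2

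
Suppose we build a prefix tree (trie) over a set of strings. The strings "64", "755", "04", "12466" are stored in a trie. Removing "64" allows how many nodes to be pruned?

2

Walk "64" from the leaf back toward the root, removing each node that no remaining word uses.
No other word shares any prefix with "64", so all 2 of its nodes go.
Nodes removed: 2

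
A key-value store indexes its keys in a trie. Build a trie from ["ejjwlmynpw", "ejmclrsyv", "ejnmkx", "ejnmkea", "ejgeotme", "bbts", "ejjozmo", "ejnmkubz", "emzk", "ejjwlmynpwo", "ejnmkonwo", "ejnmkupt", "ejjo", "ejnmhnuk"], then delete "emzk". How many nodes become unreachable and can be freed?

3

Walk "emzk" from the leaf back toward the root, removing each node that no remaining word uses.
The suffix "mzk" (3 nodes) is used only by "emzk"; the node for "e" still has the child "j", so pruning stops there.
Nodes removed: 3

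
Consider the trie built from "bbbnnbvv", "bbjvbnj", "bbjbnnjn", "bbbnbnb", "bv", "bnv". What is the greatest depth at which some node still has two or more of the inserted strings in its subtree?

Look for the deepest trie node that still has at least two words in its subtree.
e.g. "bbbnbnb" and "bbbnnbvv" share the prefix "bbbn" of length 4; no pair shares a longer one.
Longest shared-prefix length: 4

4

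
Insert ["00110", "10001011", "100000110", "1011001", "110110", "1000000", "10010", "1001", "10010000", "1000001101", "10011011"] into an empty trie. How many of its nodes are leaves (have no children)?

Leaves are exactly the stored words that no other stored word extends.
Those words: "00110", "1000000", "1000001101", "10001011", "10010000", "10011011", "1011001", "110110"
Leaf count: 8

8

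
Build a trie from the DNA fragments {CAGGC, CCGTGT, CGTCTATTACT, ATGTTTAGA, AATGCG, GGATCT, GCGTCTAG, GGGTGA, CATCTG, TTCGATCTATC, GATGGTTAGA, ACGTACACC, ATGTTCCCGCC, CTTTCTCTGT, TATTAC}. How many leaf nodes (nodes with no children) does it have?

A leaf is a node with no children — equivalently, the end of a word that is not a proper prefix of any other stored word.
Those words: "AATGCG", "ACGTACACC", "ATGTTCCCGCC", "ATGTTTAGA", "CAGGC", "CATCTG", "CCGTGT", "CGTCTATTACT", "CTTTCTCTGT", "GATGGTTAGA", "GCGTCTAG", "GGATCT", "GGGTGA", "TATTAC", "TTCGATCTATC"
Leaf count: 15

15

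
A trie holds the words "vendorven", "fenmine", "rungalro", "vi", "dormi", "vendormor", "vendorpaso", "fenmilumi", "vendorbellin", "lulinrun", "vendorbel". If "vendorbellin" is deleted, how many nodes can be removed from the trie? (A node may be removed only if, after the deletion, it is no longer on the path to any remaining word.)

After clearing the end-marker at "vendorbellin", prune upward until reaching a node still needed by another word.
The suffix "lin" (3 nodes) is used only by "vendorbellin"; "vendorbel" is itself a stored word, so pruning stops there.
Nodes removed: 3

3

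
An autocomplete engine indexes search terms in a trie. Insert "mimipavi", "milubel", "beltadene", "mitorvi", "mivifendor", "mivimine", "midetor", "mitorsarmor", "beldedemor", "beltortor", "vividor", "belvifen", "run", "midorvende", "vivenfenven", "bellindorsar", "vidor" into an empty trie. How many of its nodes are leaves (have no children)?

17

A leaf is a node with no children — equivalently, the end of a word that is not a proper prefix of any other stored word.
Those words: "beldedemor", "bellindorsar", "beltadene", "beltortor", "belvifen", "midetor", "midorvende", "milubel", "mimipavi", "mitorsarmor", "mitorvi", "mivifendor", "mivimine", "run", "vidor", "vivenfenven", "vividor"
Leaf count: 17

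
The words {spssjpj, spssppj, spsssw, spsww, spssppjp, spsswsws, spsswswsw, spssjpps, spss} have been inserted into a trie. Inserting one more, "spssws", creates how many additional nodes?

0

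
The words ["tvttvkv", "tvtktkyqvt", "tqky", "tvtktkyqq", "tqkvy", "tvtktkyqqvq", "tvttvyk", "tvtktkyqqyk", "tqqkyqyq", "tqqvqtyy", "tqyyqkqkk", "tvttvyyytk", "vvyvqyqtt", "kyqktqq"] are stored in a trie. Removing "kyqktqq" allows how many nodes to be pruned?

Walk "kyqktqq" from the leaf back toward the root, removing each node that no remaining word uses.
No other word shares any prefix with "kyqktqq", so all 7 of its nodes go.
Nodes removed: 7

7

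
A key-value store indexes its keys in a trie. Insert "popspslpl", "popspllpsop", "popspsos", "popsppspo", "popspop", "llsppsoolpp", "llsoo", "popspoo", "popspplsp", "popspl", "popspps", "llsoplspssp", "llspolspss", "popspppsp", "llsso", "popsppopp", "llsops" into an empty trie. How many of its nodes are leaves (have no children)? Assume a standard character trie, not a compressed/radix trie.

15

A leaf is a node with no children — equivalently, the end of a word that is not a proper prefix of any other stored word.
Those words: "llsoo", "llsoplspssp", "llsops", "llspolspss", "llsppsoolpp", "llsso", "popspllpsop", "popspoo", "popspop", "popspplsp", "popsppopp", "popspppsp", "popsppspo", "popspslpl", "popspsos"
Leaf count: 15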